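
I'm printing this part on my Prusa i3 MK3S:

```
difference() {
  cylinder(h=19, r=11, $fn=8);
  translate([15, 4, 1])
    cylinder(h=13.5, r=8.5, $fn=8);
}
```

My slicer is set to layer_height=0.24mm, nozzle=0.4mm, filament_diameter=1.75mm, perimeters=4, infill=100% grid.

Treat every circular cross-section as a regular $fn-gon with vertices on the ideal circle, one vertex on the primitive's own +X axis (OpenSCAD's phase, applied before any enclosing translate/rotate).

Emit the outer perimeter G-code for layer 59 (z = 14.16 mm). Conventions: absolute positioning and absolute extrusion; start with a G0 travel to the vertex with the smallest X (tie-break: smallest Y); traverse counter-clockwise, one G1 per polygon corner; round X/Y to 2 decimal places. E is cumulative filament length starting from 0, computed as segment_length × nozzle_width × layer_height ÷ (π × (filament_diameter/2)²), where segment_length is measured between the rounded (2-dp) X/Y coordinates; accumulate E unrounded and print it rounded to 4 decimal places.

At z = 14.16 mm: the cylinder: section is a regular 8-gon, circumradius r=11; the cylinder at (15, 4): section is a regular 8-gon, circumradius r=8.5; After the difference (first − rest): starting from the r=11 cylinder, the r=8.5 cylinder at (15, 4) partially overlaps it — only the 20.54 mm² overlap (of its 204.35 mm²) is removed, clipping the outline — 1 connected region. The outline is a single polygon with 11 vertices. Extrusion per mm of travel: 0.4 × 0.24 / (π × 0.875²) = 0.039912. Accumulating E over each segment gives final E = 2.7135.

G0 X-11.00 Y0.00 Z14.16
G1 X-7.78 Y-7.78 E0.3361
G1 X0.00 Y-11.00 E0.6721
G1 X7.78 Y-7.78 E1.0082
G1 X9.99 Y-2.43 E1.2392
G1 X8.99 Y-2.01 E1.2825
G1 X6.50 Y4.00 E1.5421
G1 X7.92 Y7.43 E1.6903
G1 X7.78 Y7.78 E1.7054
G1 X0.00 Y11.00 E2.0414
G1 X-7.78 Y7.78 E2.3775
G1 X-11.00 Y0.00 E2.7135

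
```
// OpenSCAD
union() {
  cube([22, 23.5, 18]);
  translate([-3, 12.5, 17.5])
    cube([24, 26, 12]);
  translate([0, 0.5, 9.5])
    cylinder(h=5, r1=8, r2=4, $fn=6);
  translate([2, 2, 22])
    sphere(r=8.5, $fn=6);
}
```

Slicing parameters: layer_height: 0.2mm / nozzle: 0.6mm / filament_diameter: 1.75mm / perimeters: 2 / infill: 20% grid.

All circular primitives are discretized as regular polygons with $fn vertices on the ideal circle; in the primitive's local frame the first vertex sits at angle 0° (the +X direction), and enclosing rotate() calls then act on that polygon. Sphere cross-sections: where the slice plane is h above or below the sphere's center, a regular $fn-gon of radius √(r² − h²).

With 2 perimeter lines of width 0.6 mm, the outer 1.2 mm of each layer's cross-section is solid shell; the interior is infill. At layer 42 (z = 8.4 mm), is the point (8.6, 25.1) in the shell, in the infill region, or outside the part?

outside

At z = 8.4 mm: the cube (footprint 22×23.5) is included at this height; the cube at (-3, 12.5) is not intersected at this z (z outside [17.5, 29.5]); the cone at (0, 0.5) does not reach this height (z outside [9.5, 14.5]); the sphere at (2, 2) is not intersected at this z (|z−center|=13.600 > r=8.5); Combining (union): only the 22×23.5 cube is present, so the union is just that shape — 1 connected region. Overall, the cross-section is a single solid region. The nearest boundary edge runs (22.00, 23.50)→(0.00, 23.50); distance from the point to it = 1.60 mm. The point is not inside any of the regions above, so it lies outside the cross-section (1.60 mm from the nearest boundary).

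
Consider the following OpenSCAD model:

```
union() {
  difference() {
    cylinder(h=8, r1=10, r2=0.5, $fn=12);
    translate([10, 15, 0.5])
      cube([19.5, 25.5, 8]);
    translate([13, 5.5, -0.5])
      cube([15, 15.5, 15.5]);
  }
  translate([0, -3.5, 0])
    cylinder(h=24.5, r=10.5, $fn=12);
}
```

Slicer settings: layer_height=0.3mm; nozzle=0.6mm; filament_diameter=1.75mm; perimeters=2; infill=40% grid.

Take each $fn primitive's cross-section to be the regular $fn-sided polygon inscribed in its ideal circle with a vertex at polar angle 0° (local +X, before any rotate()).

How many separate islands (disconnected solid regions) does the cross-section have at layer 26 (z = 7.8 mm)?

At z = 7.8 mm: the cone: at t=0.975 of its height the radius interpolates to r₁+(r₂−r₁)t = 0.738, giving a regular 12-gon of that circumradius; the 19.5×25.5 cube at (10, 15) contributes its full rectangle; the cube at (13, 5.5) (footprint 15×15.5) is included at this height; After the difference (first − rest): starting from the cone, the 19.5×25.5 cube at (10, 15) misses the remaining region (no effect); the 15×15.5 cube at (13, 5.5) misses the remaining region (no effect) — 1 connected region; the r=10.5 cylinder at (0, -3.5) contributes a regular 12-gon of circumradius 10.5; Combining (union): that combined region lies entirely inside the r=10.5 cylinder at (0, -3.5), so the union is just the r=10.5 cylinder at (0, -3.5) — 1 connected region. Overall, the cross-section is a single solid region. Island count = 1.

1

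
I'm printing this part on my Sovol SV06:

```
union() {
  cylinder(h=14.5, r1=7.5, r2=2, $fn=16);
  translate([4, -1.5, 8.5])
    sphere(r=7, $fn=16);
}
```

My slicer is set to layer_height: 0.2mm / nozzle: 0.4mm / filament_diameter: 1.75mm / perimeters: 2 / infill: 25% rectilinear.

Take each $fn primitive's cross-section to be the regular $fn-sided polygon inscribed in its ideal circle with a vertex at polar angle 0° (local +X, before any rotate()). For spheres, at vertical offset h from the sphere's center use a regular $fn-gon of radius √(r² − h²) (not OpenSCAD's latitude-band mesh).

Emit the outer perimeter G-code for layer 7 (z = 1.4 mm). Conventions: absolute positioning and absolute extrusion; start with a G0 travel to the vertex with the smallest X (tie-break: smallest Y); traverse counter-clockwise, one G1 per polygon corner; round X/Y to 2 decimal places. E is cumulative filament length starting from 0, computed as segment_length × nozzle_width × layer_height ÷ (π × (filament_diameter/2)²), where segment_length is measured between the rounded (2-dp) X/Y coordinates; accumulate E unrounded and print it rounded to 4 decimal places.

G0 X-6.97 Y0.00 Z1.40
G1 X-6.44 Y-2.67 E0.0905
G1 X-4.93 Y-4.93 E0.1809
G1 X-2.67 Y-6.44 E0.2713
G1 X0.00 Y-6.97 E0.3619
G1 X2.67 Y-6.44 E0.4524
G1 X4.93 Y-4.93 E0.5428
G1 X6.44 Y-2.67 E0.6332
G1 X6.97 Y0.00 E0.7238
G1 X6.44 Y2.67 E0.8143
G1 X4.93 Y4.93 E0.9047
G1 X2.67 Y6.44 E0.9951
G1 X0.00 Y6.97 E1.0856
G1 X-2.67 Y6.44 E1.1762
G1 X-4.93 Y4.93 E1.2666
G1 X-6.44 Y2.67 E1.3570
G1 X-6.97 Y0.00 E1.4475

At z = 1.4 mm: the cone: at t=0.097 of its height the radius interpolates to r₁+(r₂−r₁)t = 6.969, giving a regular 16-gon of that circumradius; the sphere at (4, -1.5) is not intersected at this z (|z−center|=7.100 > r=7); Taking the union: only the cone is present, so the union is just that shape — 1 connected region. The outline is a single polygon with 16 vertices. Extrusion per mm of travel: 0.4 × 0.2 / (π × 0.875²) = 0.033260. Accumulating E over each segment gives final E = 1.4475.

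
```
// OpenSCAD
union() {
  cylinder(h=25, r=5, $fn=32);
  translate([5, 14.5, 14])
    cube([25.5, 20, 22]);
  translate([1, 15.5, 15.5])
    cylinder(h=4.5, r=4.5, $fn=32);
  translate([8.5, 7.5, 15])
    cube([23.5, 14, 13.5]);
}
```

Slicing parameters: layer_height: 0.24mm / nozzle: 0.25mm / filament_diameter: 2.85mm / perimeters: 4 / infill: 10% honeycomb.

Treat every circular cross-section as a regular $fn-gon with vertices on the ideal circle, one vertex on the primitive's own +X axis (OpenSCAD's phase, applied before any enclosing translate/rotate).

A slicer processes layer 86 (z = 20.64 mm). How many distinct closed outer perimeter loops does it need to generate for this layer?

2

At z = 20.64 mm: the r=5 cylinder gives a regular 32-gon of circumradius 5 (constant along its height); the cube at (5, 14.5) is present — its section is the full 25.5×20 rectangle; the cylinder at (1, 15.5) does not reach this height (z outside [15.5, 20]); the cube at (8.5, 7.5) is present — its section is the full 23.5×14 rectangle; Taking the union: the regions partially overlap (shared area 154.00 mm²), so overlapping operands fuse into one piece — 2 connected regions. The result has 2 disconnected regions.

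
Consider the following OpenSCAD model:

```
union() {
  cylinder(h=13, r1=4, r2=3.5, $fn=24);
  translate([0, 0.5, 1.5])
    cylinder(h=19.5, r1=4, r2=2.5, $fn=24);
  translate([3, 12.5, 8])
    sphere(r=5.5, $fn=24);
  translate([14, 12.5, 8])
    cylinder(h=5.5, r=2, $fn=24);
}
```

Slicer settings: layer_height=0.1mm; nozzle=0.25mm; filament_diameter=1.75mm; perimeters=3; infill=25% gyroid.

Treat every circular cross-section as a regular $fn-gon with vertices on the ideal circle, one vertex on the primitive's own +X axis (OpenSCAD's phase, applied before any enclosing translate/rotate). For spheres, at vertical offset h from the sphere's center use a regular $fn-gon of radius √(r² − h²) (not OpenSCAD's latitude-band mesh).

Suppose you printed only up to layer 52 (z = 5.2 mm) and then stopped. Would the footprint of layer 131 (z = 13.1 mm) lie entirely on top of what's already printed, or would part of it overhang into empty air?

part overhangs

Compare the two slices. At z = 5.2: the cone contributes a regular 24-gon of circumradius 3.800 (interpolated between r1=4 and r2=3.5 at t=0.400) (area = (24/2)·3.800²·sin(360°/24) = 44.85 mm²); the cone at (0, 0.5) (r1=4→r2=2.5) has section circumradius 3.715 here — a regular 24-gon (area = (24/2)·3.715²·sin(360°/24) = 42.87 mm²); the r=5.5 sphere at (3, 12.5) contributes a regular 24-gon of circumradius √(5.5²−2.8²) = 4.734 (area = (24/2)·4.734²·sin(360°/24) = 69.60 mm²); the cylinder at (14, 12.5) is absent (z outside [8, 13.5]); Merging all regions: the regions partially overlap — summed areas 157.32 mm² minus the doubly-counted overlap 40.07 mm² gives 117.25 mm² — area = 117.25 mm². At z = 13.1: the cone does not reach this height (z outside [0, 13]); the cone at (0, 0.5): at t=0.595 of its height the radius interpolates to r₁+(r₂−r₁)t = 3.108, giving a regular 24-gon of that circumradius (area = (24/2)·3.108²·sin(360°/24) = 30.00 mm²); the r=5.5 sphere at (3, 12.5) contributes a regular 24-gon of circumradius √(5.5²−5.1²) = 2.059 (area = (24/2)·2.059²·sin(360°/24) = 13.17 mm²); the cylinder at (14, 12.5): section is a regular 24-gon, circumradius r=2 (area = (24/2)·2.000²·sin(360°/24) = 12.42 mm²); Taking the union: the 3 present regions are separate (no shared area or edge), so areas and boundary lengths simply add and each stays a separate island — area = 55.59 mm². Checking containment: at z = 13.1 the cross-section extends beyond the z = 5.2 cross-section by about 12.42 mm².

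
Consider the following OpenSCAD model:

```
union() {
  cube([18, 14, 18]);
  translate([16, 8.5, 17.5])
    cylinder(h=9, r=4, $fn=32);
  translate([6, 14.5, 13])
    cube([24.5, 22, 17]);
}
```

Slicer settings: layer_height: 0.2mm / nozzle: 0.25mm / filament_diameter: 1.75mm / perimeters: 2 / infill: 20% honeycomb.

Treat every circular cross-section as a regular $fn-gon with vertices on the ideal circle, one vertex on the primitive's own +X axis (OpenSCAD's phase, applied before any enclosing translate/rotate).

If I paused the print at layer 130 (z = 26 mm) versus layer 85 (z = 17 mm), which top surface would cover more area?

Layer 130 (z = 26): the cube is not intersected at this z (z outside [0, 18]); the r=4 cylinder at (16, 8.5) contributes a regular 32-gon of circumradius 4 (area = (32/2)·4.000²·sin(360°/32) = 49.94 mm²); the cube at (6, 14.5) is present — its section is the full 24.5×22 rectangle (area 539.00 mm²); Merging all regions: the 2 present regions are separate (no shared area or edge), so areas and boundary lengths simply add and each stays a separate island — area = 588.94 mm². So its area = 588.94 mm². Layer 85 (z = 17): the cube is present — its section is the full 18×14 rectangle (area 252.00 mm²); the cylinder at (16, 8.5) is absent (z outside [17.5, 26.5]); the cube at (6, 14.5) (footprint 24.5×22) is included at this height (area 539.00 mm²); Merging all regions: the 2 present regions are separate (no shared area or edge), so areas and boundary lengths simply add and each stays a separate island — area = 791.00 mm². So its area = 791.00 mm². Layer 85 is larger (791.00 vs 588.94 mm²).

layer 85 (z = 17 mm)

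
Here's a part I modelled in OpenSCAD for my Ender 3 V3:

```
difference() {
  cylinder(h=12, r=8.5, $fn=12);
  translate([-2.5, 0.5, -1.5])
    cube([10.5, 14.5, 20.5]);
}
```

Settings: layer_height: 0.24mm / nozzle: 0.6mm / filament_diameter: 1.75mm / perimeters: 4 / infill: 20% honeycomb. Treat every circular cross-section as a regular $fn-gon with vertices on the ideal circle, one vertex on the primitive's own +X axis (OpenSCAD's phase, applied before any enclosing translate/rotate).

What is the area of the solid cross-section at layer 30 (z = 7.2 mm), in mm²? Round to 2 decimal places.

At z = 7.2 mm: the r=8.5 cylinder gives a regular 12-gon of circumradius 8.5 (constant along its height) (area = (12/2)·8.500²·sin(360°/12) = 216.75 mm²); the cube at (-2.5, 0.5) is present — its section is the full 10.5×14.5 rectangle (area 152.25 mm²); Taking the first minus the rest: starting from the r=8.5 cylinder (216.75 mm²), the 10.5×14.5 cube at (-2.5, 0.5) partially overlaps it — only the 68.88 mm² overlap (of its 152.25 mm²) is removed, clipping the outline — area = 147.87 mm². Overall, the cross-section is a single solid region. Net area = 147.87 mm².

147.87 mm²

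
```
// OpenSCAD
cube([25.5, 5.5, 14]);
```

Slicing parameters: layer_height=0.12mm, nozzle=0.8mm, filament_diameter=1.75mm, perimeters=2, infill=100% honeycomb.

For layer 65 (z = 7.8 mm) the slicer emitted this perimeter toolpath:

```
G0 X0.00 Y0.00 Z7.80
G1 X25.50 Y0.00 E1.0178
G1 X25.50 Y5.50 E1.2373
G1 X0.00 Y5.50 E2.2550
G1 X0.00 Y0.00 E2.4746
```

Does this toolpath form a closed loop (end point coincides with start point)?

Start point (G0): (0.00, 0.00). End point (last G1): the path returns to the start — closed.

yes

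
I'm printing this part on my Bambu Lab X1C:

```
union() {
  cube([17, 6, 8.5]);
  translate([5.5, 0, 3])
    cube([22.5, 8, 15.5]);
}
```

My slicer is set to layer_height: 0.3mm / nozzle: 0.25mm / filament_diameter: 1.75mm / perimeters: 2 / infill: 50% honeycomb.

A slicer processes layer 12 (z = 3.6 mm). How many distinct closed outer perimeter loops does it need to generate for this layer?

At z = 3.6 mm: the cube (footprint 17×6) is included at this height; the 22.5×8 cube at (5.5, 0) contributes its full rectangle; Taking the union: the regions partially overlap (shared area 69.00 mm²), so overlapping operands fuse into one piece — 1 connected region. The result has 1 disconnected region.

1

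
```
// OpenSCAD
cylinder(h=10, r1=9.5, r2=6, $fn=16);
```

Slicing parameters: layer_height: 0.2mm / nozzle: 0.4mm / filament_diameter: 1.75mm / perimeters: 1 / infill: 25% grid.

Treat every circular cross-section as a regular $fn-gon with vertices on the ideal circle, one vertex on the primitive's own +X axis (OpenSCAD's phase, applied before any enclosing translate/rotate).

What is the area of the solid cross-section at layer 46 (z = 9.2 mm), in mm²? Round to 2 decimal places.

At z = 9.2 mm: the cone: at t=0.920 of its height the radius interpolates to r₁+(r₂−r₁)t = 6.280, giving a regular 16-gon of that circumradius (area = (16/2)·6.280²·sin(360°/16) = 120.74 mm²). Overall, the cross-section is a single solid region. Net area = 120.74 mm².

120.74 mm²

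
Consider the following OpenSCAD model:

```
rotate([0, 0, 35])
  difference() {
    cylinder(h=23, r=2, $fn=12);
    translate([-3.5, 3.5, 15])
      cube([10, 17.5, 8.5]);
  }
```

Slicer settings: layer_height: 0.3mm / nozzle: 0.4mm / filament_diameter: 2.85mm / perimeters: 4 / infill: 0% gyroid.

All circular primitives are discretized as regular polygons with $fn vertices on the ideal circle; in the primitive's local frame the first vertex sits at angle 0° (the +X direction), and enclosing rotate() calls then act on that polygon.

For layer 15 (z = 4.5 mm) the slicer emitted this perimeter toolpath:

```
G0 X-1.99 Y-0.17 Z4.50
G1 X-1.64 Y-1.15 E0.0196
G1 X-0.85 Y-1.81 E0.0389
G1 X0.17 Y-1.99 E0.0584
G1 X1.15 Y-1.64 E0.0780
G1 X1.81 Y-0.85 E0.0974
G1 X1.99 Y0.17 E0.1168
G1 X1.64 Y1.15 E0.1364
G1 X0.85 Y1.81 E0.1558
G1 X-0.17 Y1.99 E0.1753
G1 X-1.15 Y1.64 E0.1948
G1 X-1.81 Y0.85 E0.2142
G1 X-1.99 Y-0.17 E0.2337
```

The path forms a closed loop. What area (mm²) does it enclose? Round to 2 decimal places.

Apply the shoelace formula to the sequence of (X, Y) vertices; enclosed area = 12.00 mm².

12.00 mm²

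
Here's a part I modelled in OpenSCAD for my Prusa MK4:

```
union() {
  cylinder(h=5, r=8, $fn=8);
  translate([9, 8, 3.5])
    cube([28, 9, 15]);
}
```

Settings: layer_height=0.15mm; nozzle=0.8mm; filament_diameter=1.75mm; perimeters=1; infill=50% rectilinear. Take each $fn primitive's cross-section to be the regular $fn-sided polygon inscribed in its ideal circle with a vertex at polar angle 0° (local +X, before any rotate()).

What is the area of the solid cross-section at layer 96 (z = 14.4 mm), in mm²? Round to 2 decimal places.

252.00 mm²

At z = 14.4 mm: the cylinder is absent (z outside [0, 5]); the 28×9 cube at (9, 8) contributes its full rectangle (area 252.00 mm²); Taking the union: only the 28×9 cube at (9, 8) is present, so the union is just that shape — area = 252.00 mm². Overall, the cross-section is a single solid region. Net area = 252.00 mm².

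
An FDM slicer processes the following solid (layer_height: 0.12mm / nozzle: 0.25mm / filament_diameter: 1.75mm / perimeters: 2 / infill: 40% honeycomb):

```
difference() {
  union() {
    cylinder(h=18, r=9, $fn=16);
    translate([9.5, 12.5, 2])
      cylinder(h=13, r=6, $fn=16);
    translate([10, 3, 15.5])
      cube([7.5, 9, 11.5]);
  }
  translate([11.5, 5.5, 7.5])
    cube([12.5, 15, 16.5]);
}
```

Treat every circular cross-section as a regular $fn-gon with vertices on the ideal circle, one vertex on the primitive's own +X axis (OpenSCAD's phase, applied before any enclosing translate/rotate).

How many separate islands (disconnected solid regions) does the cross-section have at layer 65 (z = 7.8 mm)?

At z = 7.8 mm: the cylinder: section is a regular 16-gon, circumradius r=9; the r=6 cylinder at (9.5, 12.5) gives a regular 16-gon of circumradius 6 (constant along its height); the cube at (10, 3) does not reach this height (z outside [15.5, 27]); Merging all regions: the 2 present regions are separate (no shared area or edge), so areas and boundary lengths simply add and each stays a separate island — 2 connected regions; the 12.5×15 cube at (11.5, 5.5) contributes its full rectangle; Subtracting the remaining from the first: starting from that combined region, the 12.5×15 cube at (11.5, 5.5) partially overlaps it — only the 31.90 mm² overlap (of its 187.50 mm²) is removed, clipping the outline — 2 connected regions. Overall, the cross-section has 2 separate islands. Island count = 2.

2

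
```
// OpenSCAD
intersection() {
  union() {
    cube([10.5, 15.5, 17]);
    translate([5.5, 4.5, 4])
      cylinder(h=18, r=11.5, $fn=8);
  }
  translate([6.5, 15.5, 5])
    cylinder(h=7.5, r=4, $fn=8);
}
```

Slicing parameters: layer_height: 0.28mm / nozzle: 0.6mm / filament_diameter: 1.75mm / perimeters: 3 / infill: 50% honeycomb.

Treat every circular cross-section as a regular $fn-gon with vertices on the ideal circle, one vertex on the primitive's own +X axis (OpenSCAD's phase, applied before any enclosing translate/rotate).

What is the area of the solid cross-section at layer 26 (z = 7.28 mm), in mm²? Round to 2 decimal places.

At z = 7.28 mm: the cube is present — its section is the full 10.5×15.5 rectangle (area 162.75 mm²); the r=11.5 cylinder at (5.5, 4.5) gives a regular 8-gon of circumradius 11.5 (constant along its height) (area = (8/2)·11.500²·sin(360°/8) = 374.06 mm²); Combining (union): the regions partially overlap — summed areas 536.81 mm² minus the doubly-counted overlap 155.95 mm² gives 380.86 mm² — area = 380.86 mm²; the cylinder at (6.5, 15.5): section is a regular 8-gon, circumradius r=4 (area = (8/2)·4.000²·sin(360°/8) = 45.25 mm²); Taking the intersection: the r=4 cylinder at (6.5, 15.5) partially overlaps that combined region; clipping to the common part keeps 23.23 mm² — area = 23.23 mm². Overall, the cross-section is a single solid region. Net area = 23.23 mm².

23.23 mm²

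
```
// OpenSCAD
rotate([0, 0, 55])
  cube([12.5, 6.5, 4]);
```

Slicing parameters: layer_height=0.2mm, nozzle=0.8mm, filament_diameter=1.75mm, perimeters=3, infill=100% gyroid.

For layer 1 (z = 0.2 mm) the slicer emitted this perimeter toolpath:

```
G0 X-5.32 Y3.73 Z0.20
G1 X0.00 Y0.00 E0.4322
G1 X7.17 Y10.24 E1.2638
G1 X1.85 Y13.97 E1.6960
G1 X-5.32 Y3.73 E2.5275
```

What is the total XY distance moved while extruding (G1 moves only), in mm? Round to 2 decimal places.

38.00 mm

Sum the Euclidean lengths of each G1 segment: total = 38.00 mm.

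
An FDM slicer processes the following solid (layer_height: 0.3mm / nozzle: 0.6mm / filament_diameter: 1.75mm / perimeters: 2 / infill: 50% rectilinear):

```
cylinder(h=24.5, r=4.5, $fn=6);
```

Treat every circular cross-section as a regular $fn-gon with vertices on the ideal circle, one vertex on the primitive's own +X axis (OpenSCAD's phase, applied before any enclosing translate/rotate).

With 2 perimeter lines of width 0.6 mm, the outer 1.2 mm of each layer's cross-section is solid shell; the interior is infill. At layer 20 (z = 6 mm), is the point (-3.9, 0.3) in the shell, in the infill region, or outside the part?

shell

At z = 6 mm: the cylinder: section is a regular 6-gon, circumradius r=4.5. Overall, the cross-section is a single solid region. The nearest boundary edge runs (-2.25, 3.90)→(-4.50, 0.00); distance from the point to it = 0.37 mm. The point is inside the cross-section, 0.37 mm from the nearest boundary — within the 1.2 mm shell band (2 × 0.6).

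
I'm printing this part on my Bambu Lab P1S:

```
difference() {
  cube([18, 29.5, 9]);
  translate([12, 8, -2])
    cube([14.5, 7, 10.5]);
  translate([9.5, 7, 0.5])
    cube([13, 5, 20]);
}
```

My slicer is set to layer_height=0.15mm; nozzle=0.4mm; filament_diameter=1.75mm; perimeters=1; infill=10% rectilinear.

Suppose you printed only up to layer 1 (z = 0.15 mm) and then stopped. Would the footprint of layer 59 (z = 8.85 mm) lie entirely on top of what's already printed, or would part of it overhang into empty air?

part overhangs

Compare the two slices. At z = 0.15: the cube (footprint 18×29.5) is included at this height (area 531.00 mm²); the 14.5×7 cube at (12, 8) contributes its full rectangle (area 101.50 mm²); the cube at (9.5, 7) is absent (z outside [0.5, 20.5]); Taking the first minus the rest: starting from the 18×29.5 cube (531.00 mm²), the 14.5×7 cube at (12, 8) partially overlaps it — only the 42.00 mm² overlap (of its 101.50 mm²) is removed, clipping the outline — area = 489.00 mm². At z = 8.85: the cube (footprint 18×29.5) is included at this height (area 531.00 mm²); the cube at (12, 8) does not reach this height (z outside [-2, 8.5]); the cube at (9.5, 7) (footprint 13×5) is included at this height (area 65.00 mm²); Subtracting the remaining from the first: starting from the 18×29.5 cube (531.00 mm²), the 13×5 cube at (9.5, 7) partially overlaps it — only the 42.50 mm² overlap (of its 65.00 mm²) is removed, clipping the outline — area = 488.50 mm². Checking containment: at z = 8.85 the cross-section extends beyond the z = 0.15 cross-section by about 18.00 mm².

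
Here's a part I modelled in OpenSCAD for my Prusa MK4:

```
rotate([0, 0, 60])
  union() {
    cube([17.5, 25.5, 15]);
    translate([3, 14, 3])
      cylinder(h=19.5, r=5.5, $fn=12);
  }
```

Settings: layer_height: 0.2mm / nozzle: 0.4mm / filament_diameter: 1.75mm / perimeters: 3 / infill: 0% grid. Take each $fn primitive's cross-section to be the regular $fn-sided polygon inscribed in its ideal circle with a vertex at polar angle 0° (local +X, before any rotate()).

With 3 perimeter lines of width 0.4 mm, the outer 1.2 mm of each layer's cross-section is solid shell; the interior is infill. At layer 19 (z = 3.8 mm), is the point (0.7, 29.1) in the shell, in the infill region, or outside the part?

At z = 3.8 mm: the 17.5×25.5 cube contributes its full rectangle; the r=5.5 cylinder at (3, 14) contributes a regular 12-gon of circumradius 5.5; Combining (union): the regions partially overlap (shared area 75.92 mm²), so overlapping operands fuse into one piece — 1 connected region; (whole slice rotated 60° about Z — lengths, areas and connectivity unchanged). Overall, the cross-section is a single solid region. Undo the 60° rotation: the query point maps to (25.551, 13.944) in the un-rotated model frame. The nearest boundary edge runs (17.50, 25.50)→(17.50, 0.00); distance from the point to it = 8.05 mm. The point is not inside any of the regions above, so it lies outside the cross-section (8.05 mm from the nearest boundary).

outside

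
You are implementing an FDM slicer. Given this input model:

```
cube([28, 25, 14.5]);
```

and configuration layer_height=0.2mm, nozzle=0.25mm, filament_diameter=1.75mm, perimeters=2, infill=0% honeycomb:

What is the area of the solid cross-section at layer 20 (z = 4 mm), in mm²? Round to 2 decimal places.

At z = 4 mm: the 28×25 cube contributes its full rectangle (area 700.00 mm²). Overall, the cross-section is a single solid region. Net area = 700.00 mm².

700.00 mm²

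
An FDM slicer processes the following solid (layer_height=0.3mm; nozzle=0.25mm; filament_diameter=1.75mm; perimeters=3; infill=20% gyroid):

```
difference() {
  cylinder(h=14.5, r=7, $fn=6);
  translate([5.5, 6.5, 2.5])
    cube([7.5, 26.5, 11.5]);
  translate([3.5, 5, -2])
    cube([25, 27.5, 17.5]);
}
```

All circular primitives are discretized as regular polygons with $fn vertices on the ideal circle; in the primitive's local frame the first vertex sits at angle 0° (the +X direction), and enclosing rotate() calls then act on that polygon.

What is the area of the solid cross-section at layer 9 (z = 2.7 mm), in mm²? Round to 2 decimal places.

At z = 2.7 mm: the cylinder: section is a regular 6-gon, circumradius r=7 (area = (6/2)·7.000²·sin(360°/6) = 127.31 mm²); the 7.5×26.5 cube at (5.5, 6.5) contributes its full rectangle (area 198.75 mm²); the cube at (3.5, 5) (footprint 25×27.5) is included at this height (area 687.50 mm²); Taking the first minus the rest: starting from the r=7 cylinder (127.31 mm²), the 7.5×26.5 cube at (5.5, 6.5) misses the remaining region (no effect); the 25×27.5 cube at (3.5, 5) partially overlaps it — only the 0.33 mm² overlap (of its 687.50 mm²) is removed, clipping the outline — area = 126.98 mm². Overall, the cross-section is a single solid region. Net area = 126.98 mm².

126.98 mm²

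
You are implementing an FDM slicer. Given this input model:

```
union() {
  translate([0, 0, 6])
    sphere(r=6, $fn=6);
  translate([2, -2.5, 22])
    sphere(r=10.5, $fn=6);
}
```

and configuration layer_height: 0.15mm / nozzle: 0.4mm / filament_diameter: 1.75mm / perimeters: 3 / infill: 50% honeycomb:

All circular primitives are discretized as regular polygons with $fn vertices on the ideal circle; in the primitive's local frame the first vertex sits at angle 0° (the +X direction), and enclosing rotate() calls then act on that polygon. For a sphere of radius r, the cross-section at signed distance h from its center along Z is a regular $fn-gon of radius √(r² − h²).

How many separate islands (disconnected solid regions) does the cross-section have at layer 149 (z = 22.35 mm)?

At z = 22.35 mm: the sphere is not intersected at this z (|z−center|=16.350 > r=6); the r=10.5 sphere at (2, -2.5) slices to a regular 6-gon of circumradius 10.494 (√(r²−h²) with h=0.35 from center); Combining (union): only the r=10.5 sphere at (2, -2.5) is present, so the union is just that shape — 1 connected region. Overall, the cross-section is a single solid region. Island count = 1.

1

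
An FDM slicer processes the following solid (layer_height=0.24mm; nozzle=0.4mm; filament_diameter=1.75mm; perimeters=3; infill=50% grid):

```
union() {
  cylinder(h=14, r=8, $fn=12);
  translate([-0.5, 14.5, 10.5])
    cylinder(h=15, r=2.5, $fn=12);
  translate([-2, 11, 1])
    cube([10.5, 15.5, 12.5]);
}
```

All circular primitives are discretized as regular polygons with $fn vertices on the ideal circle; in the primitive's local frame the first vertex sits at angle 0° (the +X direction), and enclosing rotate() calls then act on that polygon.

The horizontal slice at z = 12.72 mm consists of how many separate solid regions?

At z = 12.72 mm: the cylinder: section is a regular 12-gon, circumradius r=8; the r=2.5 cylinder at (-0.5, 14.5) gives a regular 12-gon of circumradius 2.5 (constant along its height); the cube at (-2, 11) (footprint 10.5×15.5) is included at this height; Taking the union: the regions partially overlap (shared area 16.23 mm²), so overlapping operands fuse into one piece — 2 connected regions. The result has 2 disconnected regions.

2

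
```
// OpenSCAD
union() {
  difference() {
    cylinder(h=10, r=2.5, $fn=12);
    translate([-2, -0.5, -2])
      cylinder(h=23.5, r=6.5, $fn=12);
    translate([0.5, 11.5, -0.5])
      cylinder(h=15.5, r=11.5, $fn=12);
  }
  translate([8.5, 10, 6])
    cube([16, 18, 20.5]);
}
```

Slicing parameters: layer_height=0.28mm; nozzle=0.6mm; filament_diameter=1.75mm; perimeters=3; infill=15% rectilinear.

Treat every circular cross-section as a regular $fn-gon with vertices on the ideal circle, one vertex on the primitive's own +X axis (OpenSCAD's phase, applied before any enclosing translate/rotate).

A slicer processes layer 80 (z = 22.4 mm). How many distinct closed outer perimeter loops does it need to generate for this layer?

At z = 22.4 mm: the cylinder is absent (z outside [0, 10]); the cylinder at (-2, -0.5) is absent (z outside [-2, 21.5]); the cylinder at (0.5, 11.5) is not intersected at this z (z outside [-0.5, 15]); After the difference (first − rest): the first operand is absent here, so nothing remains; the 16×18 cube at (8.5, 10) contributes its full rectangle; Merging all regions: only the 16×18 cube at (8.5, 10) is present, so the union is just that shape — 1 connected region. The result has 1 disconnected region.

1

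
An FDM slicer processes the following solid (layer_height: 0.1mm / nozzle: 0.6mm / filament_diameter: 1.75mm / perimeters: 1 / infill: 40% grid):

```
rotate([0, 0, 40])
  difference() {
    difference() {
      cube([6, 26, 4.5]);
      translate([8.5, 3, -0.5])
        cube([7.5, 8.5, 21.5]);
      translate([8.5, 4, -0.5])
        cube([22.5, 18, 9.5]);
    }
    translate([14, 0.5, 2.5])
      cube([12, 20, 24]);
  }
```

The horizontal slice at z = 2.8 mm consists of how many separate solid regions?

At z = 2.8 mm: the cube is present — its section is the full 6×26 rectangle; the 7.5×8.5 cube at (8.5, 3) contributes its full rectangle; the cube at (8.5, 4) (footprint 22.5×18) is included at this height; Subtracting the remaining from the first: starting from the 6×26 cube, the 7.5×8.5 cube at (8.5, 3) misses the remaining region (no effect); the 22.5×18 cube at (8.5, 4) misses the remaining region (no effect) — 1 connected region; the cube at (14, 0.5) is present — its section is the full 12×20 rectangle; Taking the first minus the rest: starting from the result so far, the 12×20 cube at (14, 0.5) misses the remaining region (no effect) — 1 connected region; (rotated 40° about Z; rotation is an isometry so areas/perimeters/island counts are preserved). The result has 1 disconnected region.

1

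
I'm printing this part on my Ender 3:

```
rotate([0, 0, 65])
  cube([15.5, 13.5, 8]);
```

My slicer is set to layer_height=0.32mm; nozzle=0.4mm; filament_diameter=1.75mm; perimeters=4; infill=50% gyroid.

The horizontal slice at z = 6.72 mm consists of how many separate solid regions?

1

At z = 6.72 mm: the cube is present — its section is the full 15.5×13.5 rectangle; (rotated 65° about Z; rotation is an isometry so areas/perimeters/island counts are preserved). The result has 1 disconnected region.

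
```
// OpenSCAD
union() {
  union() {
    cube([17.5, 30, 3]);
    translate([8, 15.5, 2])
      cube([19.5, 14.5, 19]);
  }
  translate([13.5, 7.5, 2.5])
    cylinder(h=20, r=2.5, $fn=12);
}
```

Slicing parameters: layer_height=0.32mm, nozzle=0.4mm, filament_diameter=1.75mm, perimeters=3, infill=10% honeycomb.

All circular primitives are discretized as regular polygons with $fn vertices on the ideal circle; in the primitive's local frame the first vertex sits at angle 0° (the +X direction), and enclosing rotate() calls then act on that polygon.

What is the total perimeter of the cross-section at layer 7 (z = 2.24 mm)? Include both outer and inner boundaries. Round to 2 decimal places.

At z = 2.24 mm: the cube is present — its section is the full 17.5×30 rectangle (perimeter 95.00 mm); the 19.5×14.5 cube at (8, 15.5) contributes its full rectangle (perimeter 68.00 mm); Taking the union: the regions partially overlap (shared area 137.75 mm²), so the edge portions inside another operand are dropped and the merged outline is re-measured after clipping — boundary = 115.00 mm; the cylinder at (13.5, 7.5) is not intersected at this z (z outside [2.5, 22.5]); Combining (union): only the result so far is present, so the union is just that shape — boundary = 115.00 mm. Overall, the cross-section is a single solid region. Total boundary length (outer) = 115.00 mm.

115.00 mm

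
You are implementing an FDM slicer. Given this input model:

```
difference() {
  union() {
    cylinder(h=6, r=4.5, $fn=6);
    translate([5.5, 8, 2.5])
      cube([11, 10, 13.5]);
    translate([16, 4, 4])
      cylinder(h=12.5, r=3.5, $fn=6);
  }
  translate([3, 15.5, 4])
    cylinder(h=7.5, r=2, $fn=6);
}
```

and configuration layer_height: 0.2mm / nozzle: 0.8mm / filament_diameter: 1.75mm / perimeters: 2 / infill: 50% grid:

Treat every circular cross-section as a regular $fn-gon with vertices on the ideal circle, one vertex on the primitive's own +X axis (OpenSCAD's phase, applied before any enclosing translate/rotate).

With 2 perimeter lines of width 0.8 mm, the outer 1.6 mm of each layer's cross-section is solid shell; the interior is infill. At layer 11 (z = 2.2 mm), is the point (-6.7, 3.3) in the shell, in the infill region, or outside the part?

outside

At z = 2.2 mm: the cylinder: section is a regular 6-gon, circumradius r=4.5; the cube at (5.5, 8) does not reach this height (z outside [2.5, 16]); the cylinder at (16, 4) does not reach this height (z outside [4, 16.5]); Merging all regions: only the r=4.5 cylinder is present, so the union is just that shape — 1 connected region; the cylinder at (3, 15.5) is absent (z outside [4, 11.5]); After the difference (first − rest): none of the subtracted shapes is present at this height, so the result so far is unchanged — 1 connected region. Overall, the cross-section is a single solid region. The nearest boundary edge runs (-2.25, 3.90)→(-4.50, 0.00); distance from the point to it = 3.56 mm. The point is not inside any of the regions above, so it lies outside the cross-section (3.56 mm from the nearest boundary).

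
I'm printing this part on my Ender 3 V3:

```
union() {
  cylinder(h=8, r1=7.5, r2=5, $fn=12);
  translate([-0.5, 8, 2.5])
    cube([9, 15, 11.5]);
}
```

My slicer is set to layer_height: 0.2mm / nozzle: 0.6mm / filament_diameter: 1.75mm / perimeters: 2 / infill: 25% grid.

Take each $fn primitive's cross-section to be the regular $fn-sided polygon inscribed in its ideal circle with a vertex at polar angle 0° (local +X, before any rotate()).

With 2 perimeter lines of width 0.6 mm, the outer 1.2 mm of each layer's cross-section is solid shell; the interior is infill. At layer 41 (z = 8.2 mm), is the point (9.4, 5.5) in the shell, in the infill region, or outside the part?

outside

At z = 8.2 mm: the cone is absent (z outside [0, 8]); the cube at (-0.5, 8) is present — its section is the full 9×15 rectangle; Taking the union: only the 9×15 cube at (-0.5, 8) is present, so the union is just that shape — 1 connected region. Overall, the cross-section is a single solid region. The nearest boundary edge runs (-0.50, 8.00)→(8.50, 8.00); distance from the point to it = 2.66 mm. The point is not inside any of the regions above, so it lies outside the cross-section (2.66 mm from the nearest boundary).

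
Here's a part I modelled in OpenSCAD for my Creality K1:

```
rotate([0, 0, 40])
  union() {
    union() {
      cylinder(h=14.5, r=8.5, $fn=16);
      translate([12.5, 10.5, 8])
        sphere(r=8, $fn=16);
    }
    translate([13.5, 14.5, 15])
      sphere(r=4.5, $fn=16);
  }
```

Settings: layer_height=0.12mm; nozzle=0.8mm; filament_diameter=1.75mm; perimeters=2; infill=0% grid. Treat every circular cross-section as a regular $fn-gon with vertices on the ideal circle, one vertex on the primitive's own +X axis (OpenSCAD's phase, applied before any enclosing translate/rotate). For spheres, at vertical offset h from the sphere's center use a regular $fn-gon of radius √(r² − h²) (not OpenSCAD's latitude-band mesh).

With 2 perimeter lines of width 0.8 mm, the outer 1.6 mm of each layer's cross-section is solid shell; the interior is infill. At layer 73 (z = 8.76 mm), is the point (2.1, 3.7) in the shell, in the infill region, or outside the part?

infill

At z = 8.76 mm: the r=8.5 cylinder gives a regular 16-gon of circumradius 8.5 (constant along its height); the r=8 sphere at (12.5, 10.5) contributes a regular 16-gon of circumradius √(8²−0.76²) = 7.964; Merging all regions: the 2 present regions are separate (no shared area or edge), so areas and boundary lengths simply add and each stays a separate island — 2 connected regions; the sphere at (13.5, 14.5) is not intersected at this z (|z−center|=6.240 > r=4.5); Merging all regions: only the result so far is present, so the union is just that shape — 2 connected regions; (rotated 40° about Z; rotation is an isometry so areas/perimeters/island counts are preserved). Overall, the cross-section has 2 separate islands. Undo the 40° rotation: the query point maps to (3.987, 1.485) in the un-rotated model frame. The nearest boundary edge runs (7.85, 3.25)→(8.50, 0.00); distance from the point to it = 4.14 mm. (Shell/infill is judged within the island containing the point — the largest one.) The point is inside the cross-section and 4.14 mm from the nearest boundary — more than the 1.6 mm shell width (2 × 0.8), so it's in the infill interior.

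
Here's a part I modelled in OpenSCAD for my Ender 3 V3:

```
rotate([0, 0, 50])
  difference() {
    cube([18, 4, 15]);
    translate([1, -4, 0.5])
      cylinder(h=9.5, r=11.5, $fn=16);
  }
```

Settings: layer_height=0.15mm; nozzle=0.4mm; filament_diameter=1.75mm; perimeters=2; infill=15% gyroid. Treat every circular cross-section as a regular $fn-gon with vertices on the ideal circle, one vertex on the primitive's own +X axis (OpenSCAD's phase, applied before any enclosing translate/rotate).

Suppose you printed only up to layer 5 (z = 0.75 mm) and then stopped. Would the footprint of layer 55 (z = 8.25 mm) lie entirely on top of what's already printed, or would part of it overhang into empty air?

Compare the two slices. At z = 0.75: the 18×4 cube contributes its full rectangle (area 72.00 mm²); the r=11.5 cylinder at (1, -4) gives a regular 16-gon of circumradius 11.5 (constant along its height) (area = (16/2)·11.500²·sin(360°/16) = 404.88 mm²); Taking the first minus the rest: starting from the 18×4 cube (72.00 mm²), the r=11.5 cylinder at (1, -4) partially overlaps it — only the 42.19 mm² overlap (of its 404.88 mm²) is removed, clipping the outline — area = 29.81 mm²; (rotated 50° about Z; rotation is an isometry so areas/perimeters/island counts are preserved). At z = 8.25: the cube (footprint 18×4) is included at this height (area 72.00 mm²); the cylinder at (1, -4): section is a regular 16-gon, circumradius r=11.5 (area = (16/2)·11.500²·sin(360°/16) = 404.88 mm²); Taking the first minus the rest: starting from the 18×4 cube (72.00 mm²), the r=11.5 cylinder at (1, -4) partially overlaps it — only the 42.19 mm² overlap (of its 404.88 mm²) is removed, clipping the outline — area = 29.81 mm²; (rotated 50° about Z; rotation is an isometry so areas/perimeters/island counts are preserved). Checking containment: the cross-section at z = 8.25 is a subset of the cross-section at z = 0.75.

entirely on top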